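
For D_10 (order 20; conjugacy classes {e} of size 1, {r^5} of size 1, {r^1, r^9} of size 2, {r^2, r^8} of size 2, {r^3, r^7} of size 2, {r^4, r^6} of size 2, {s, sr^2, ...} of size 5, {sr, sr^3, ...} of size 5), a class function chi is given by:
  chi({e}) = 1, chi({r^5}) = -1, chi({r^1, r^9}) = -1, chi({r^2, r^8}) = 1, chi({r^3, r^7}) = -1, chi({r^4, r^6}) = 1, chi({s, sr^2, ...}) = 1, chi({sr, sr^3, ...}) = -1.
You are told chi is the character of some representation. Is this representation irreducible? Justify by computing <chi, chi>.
Irreducible: <chi, chi> = 1.

Proof sketch: <chi, chi> = (1/|G|) sum_C |C| * |chi(C)|^2 = (1/20)[1*|1|^2 + 1*|-1|^2 + 2*|-1|^2 + 2*|1|^2 + 2*|-1|^2 + 2*|1|^2 + 5*|1|^2 + 5*|-1|^2]
  = (1/20)[(1) + (1) + (2) + (2) + (2) + (2) + (5) + (5)] = 20/20 = 1.
A character is irreducible iff <chi, chi> = 1, so this representation is irreducible.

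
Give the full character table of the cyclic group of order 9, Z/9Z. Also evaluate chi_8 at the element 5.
Character table of Z/9Z (irreps indexed chi_0,...,chi_8 with chi_k(m) = zeta_9^(k*m), zeta_9 = exp(2*pi*i/9)):
  irrep \ class  {0} (size 1)  {1} (size 1)    {2} (size 1)    {3} (size 1)    {4} (size 1)    {5} (size 1)    {6} (size 1)    {7} (size 1)    {8} (size 1)  
  chi_0          1             1               1               1               1               1               1               1               1             
  chi_1          1             exp(2*I*pi/9)   exp(4*I*pi/9)   exp(2*I*pi/3)   exp(8*I*pi/9)   exp(-8*I*pi/9)  exp(-2*I*pi/3)  exp(-4*I*pi/9)  exp(-2*I*pi/9)
  chi_2          1             exp(4*I*pi/9)   exp(8*I*pi/9)   exp(-2*I*pi/3)  exp(-2*I*pi/9)  exp(2*I*pi/9)   exp(2*I*pi/3)   exp(-8*I*pi/9)  exp(-4*I*pi/9)
  chi_3          1             exp(2*I*pi/3)   exp(-2*I*pi/3)  1               exp(2*I*pi/3)   exp(-2*I*pi/3)  1               exp(2*I*pi/3)   exp(-2*I*pi/3)
  chi_4          1             exp(8*I*pi/9)   exp(-2*I*pi/9)  exp(2*I*pi/3)   exp(-4*I*pi/9)  exp(4*I*pi/9)   exp(-2*I*pi/3)  exp(2*I*pi/9)   exp(-8*I*pi/9)
  chi_5          1             exp(-8*I*pi/9)  exp(2*I*pi/9)   exp(-2*I*pi/3)  exp(4*I*pi/9)   exp(-4*I*pi/9)  exp(2*I*pi/3)   exp(-2*I*pi/9)  exp(8*I*pi/9) 
  chi_6          1             exp(-2*I*pi/3)  exp(2*I*pi/3)   1               exp(-2*I*pi/3)  exp(2*I*pi/3)   1               exp(-2*I*pi/3)  exp(2*I*pi/3) 
  chi_7          1             exp(-4*I*pi/9)  exp(-8*I*pi/9)  exp(2*I*pi/3)   exp(2*I*pi/9)   exp(-2*I*pi/9)  exp(-2*I*pi/3)  exp(8*I*pi/9)   exp(4*I*pi/9) 
  chi_8          1             exp(-2*I*pi/9)  exp(-4*I*pi/9)  exp(-2*I*pi/3)  exp(-8*I*pi/9)  exp(8*I*pi/9)   exp(2*I*pi/3)   exp(4*I*pi/9)   exp(2*I*pi/9) 

Spot check: chi_8(5) = zeta_9^(8*5) = zeta_9^40 = exp(8*I*pi/9).

Working: Z/9Z is abelian, so all 9 irreducible complex representations are 1-dimensional. They are given by chi_k(m) = zeta_9^(k*m) for k = 0,...,8. Row orthogonality: sum_m chi_k(m) conj(chi_l(m)) = 9 * [k = l].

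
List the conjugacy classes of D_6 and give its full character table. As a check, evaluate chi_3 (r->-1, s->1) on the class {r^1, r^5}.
Conjugacy classes: {e} of size 1, {r^3} of size 1, {r^1, r^5} of size 2, {r^2, r^4} of size 2, {s, sr^2, ...} of size 3, {sr, sr^3, ...} of size 3.
Character table:
  irrep \ class              {e} (size 1)  {r^3} (size 1)  {r^1, r^5} (size 2)  {r^2, r^4} (size 2)  {s, sr^2, ...} (size 3)  {sr, sr^3, ...} (size 3)
  chi_1 (triv)               1             1               1                    1                    1                        1                       
  chi_2 (sign: r->1, s->-1)  1             1               1                    1                    -1                       -1                      
  chi_3 (r->-1, s->1)        1             -1              -1                   1                    1                        -1                      
  chi_4 (r->-1, s->-1)       1             -1              -1                   1                    -1                       1                       
  chi_5 (2d, j=1)            2             -2              1                    -1                   0                        0                       
  chi_6 (2d, j=2)            2             2               -1                   -1                   0                        0                       

Spot check: chi_3 (r->-1, s->1) on {r^1, r^5} = -1.

Explanation: D_6 has order 2*6 = 12 with 6 conjugacy classes, hence 6 irreducibles. Sum of squared dims 1 + 1 + 1 + 1 + 4 + 4 = 12 = |G|. Linear characters come from the abelianisation; the 2-dimensional irreps have character r^k -> 2*cos(2*pi*j*k/6), reflections -> 0.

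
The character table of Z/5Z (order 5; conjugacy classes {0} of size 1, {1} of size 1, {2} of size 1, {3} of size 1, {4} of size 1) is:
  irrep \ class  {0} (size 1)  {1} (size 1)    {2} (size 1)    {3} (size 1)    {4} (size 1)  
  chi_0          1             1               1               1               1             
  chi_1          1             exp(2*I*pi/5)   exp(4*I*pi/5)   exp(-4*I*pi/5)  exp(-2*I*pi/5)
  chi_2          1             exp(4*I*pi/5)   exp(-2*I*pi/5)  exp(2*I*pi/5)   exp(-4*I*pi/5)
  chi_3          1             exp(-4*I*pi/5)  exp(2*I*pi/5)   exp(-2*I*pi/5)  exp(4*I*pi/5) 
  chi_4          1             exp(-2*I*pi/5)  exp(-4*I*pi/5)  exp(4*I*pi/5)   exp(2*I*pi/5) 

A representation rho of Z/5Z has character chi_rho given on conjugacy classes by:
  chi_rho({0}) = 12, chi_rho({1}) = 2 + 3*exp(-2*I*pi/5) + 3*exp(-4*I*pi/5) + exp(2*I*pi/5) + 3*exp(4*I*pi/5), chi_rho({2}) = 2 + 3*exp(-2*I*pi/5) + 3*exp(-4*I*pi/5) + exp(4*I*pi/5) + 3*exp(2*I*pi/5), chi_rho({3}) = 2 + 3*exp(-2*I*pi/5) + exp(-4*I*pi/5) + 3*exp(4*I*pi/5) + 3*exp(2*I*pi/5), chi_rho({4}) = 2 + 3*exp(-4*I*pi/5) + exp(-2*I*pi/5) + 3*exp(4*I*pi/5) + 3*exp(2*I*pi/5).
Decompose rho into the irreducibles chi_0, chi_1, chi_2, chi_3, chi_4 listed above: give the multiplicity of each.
Multiplicities: chi_0: 2, chi_1: 1, chi_2: 3, chi_3: 3, chi_4: 3.

Working: Use <chi_rho, chi> = (1/|G|) sum_C |C| * chi_rho(C) * conj(chi(C)) with |G| = 5 for each irreducible chi in the table:
  <chi_rho, chi_0> = (1/5)[1*(12)*conj(1) + 1*(2 + 3*exp(-2*I*pi/5) + 3*exp(-4*I*pi/5) + exp(2*I*pi/5) + 3*exp(4*I*pi/5))*conj(1) + 1*(2 + 3*exp(-2*I*pi/5) + 3*exp(-4*I*pi/5) + exp(4*I*pi/5) + 3*exp(2*I*pi/5))*conj(1) + 1*(2 + 3*exp(-2*I*pi/5) + exp(-4*I*pi/5) + 3*exp(4*I*pi/5) + 3*exp(2*I*pi/5))*conj(1) + 1*(2 + 3*exp(-4*I*pi/5) + exp(-2*I*pi/5) + 3*exp(4*I*pi/5) + 3*exp(2*I*pi/5))*conj(1)]
      = (1/5)[(12) + (2 + 3*exp(-2*I*pi/5) + 3*exp(-4*I*pi/5) + exp(2*I*pi/5) + 3*exp(4*I*pi/5)) + (2 + 3*exp(-2*I*pi/5) + 3*exp(-4*I*pi/5) + exp(4*I*pi/5) + 3*exp(2*I*pi/5)) + (2 + 3*exp(-2*I*pi/5) + exp(-4*I*pi/5) + 3*exp(4*I*pi/5) + 3*exp(2*I*pi/5)) + (2 + 3*exp(-4*I*pi/5) + exp(-2*I*pi/5) + 3*exp(4*I*pi/5) + 3*exp(2*I*pi/5))] = 10/5 = 2
  <chi_rho, chi_1> = (1/5)[1*(12)*conj(1) + 1*(2 + 3*exp(-2*I*pi/5) + 3*exp(-4*I*pi/5) + exp(2*I*pi/5) + 3*exp(4*I*pi/5))*conj(exp(2*I*pi/5)) + 1*(2 + 3*exp(-2*I*pi/5) + 3*exp(-4*I*pi/5) + exp(4*I*pi/5) + 3*exp(2*I*pi/5))*conj(exp(4*I*pi/5)) + 1*(2 + 3*exp(-2*I*pi/5) + exp(-4*I*pi/5) + 3*exp(4*I*pi/5) + 3*exp(2*I*pi/5))*conj(exp(-4*I*pi/5)) + 1*(2 + 3*exp(-4*I*pi/5) + exp(-2*I*pi/5) + 3*exp(4*I*pi/5) + 3*exp(2*I*pi/5))*conj(exp(-2*I*pi/5))]
      = (1/5)[(12) + (1 + 2*exp(-2*I*pi/5) + 3*exp(-4*I*pi/5) + 3*exp(4*I*pi/5) + 3*exp(2*I*pi/5)) + (1 + 3*exp(-2*I*pi/5) + 2*exp(-4*I*pi/5) + 3*exp(4*I*pi/5) + 3*exp(2*I*pi/5)) + (1 + 3*exp(-2*I*pi/5) + 3*exp(-4*I*pi/5) + 2*exp(4*I*pi/5) + 3*exp(2*I*pi/5)) + (1 + 3*exp(-2*I*pi/5) + 3*exp(-4*I*pi/5) + 3*exp(4*I*pi/5) + 2*exp(2*I*pi/5))] = 5/5 = 1
  <chi_rho, chi_2> = (1/5)[1*(12)*conj(1) + 1*(2 + 3*exp(-2*I*pi/5) + 3*exp(-4*I*pi/5) + exp(2*I*pi/5) + 3*exp(4*I*pi/5))*conj(exp(4*I*pi/5)) + 1*(2 + 3*exp(-2*I*pi/5) + 3*exp(-4*I*pi/5) + exp(4*I*pi/5) + 3*exp(2*I*pi/5))*conj(exp(-2*I*pi/5)) + 1*(2 + 3*exp(-2*I*pi/5) + exp(-4*I*pi/5) + 3*exp(4*I*pi/5) + 3*exp(2*I*pi/5))*conj(exp(2*I*pi/5)) + 1*(2 + 3*exp(-4*I*pi/5) + exp(-2*I*pi/5) + 3*exp(4*I*pi/5) + 3*exp(2*I*pi/5))*conj(exp(-4*I*pi/5))]
      = (1/5)[(12) + (3 + 2*exp(-4*I*pi/5) + exp(-2*I*pi/5) + 3*exp(4*I*pi/5) + 3*exp(2*I*pi/5)) + (3 + 3*exp(-2*I*pi/5) + exp(-4*I*pi/5) + 3*exp(4*I*pi/5) + 2*exp(2*I*pi/5)) + (3 + 2*exp(-2*I*pi/5) + 3*exp(-4*I*pi/5) + exp(4*I*pi/5) + 3*exp(2*I*pi/5)) + (3 + 3*exp(-2*I*pi/5) + 3*exp(-4*I*pi/5) + exp(2*I*pi/5) + 2*exp(4*I*pi/5))] = 15/5 = 3
  <chi_rho, chi_3> = (1/5)[1*(12)*conj(1) + 1*(2 + 3*exp(-2*I*pi/5) + 3*exp(-4*I*pi/5) + exp(2*I*pi/5) + 3*exp(4*I*pi/5))*conj(exp(-4*I*pi/5)) + 1*(2 + 3*exp(-2*I*pi/5) + 3*exp(-4*I*pi/5) + exp(4*I*pi/5) + 3*exp(2*I*pi/5))*conj(exp(2*I*pi/5)) + 1*(2 + 3*exp(-2*I*pi/5) + exp(-4*I*pi/5) + 3*exp(4*I*pi/5) + 3*exp(2*I*pi/5))*conj(exp(-2*I*pi/5)) + 1*(2 + 3*exp(-4*I*pi/5) + exp(-2*I*pi/5) + 3*exp(4*I*pi/5) + 3*exp(2*I*pi/5))*conj(exp(4*I*pi/5))]
      = (1/5)[(12) + (3 + 3*exp(-2*I*pi/5) + exp(-4*I*pi/5) + 2*exp(4*I*pi/5) + 3*exp(2*I*pi/5)) + (3 + 2*exp(-2*I*pi/5) + 3*exp(-4*I*pi/5) + exp(2*I*pi/5) + 3*exp(4*I*pi/5)) + (3 + 3*exp(-4*I*pi/5) + exp(-2*I*pi/5) + 3*exp(4*I*pi/5) + 2*exp(2*I*pi/5)) + (3 + 3*exp(-2*I*pi/5) + 2*exp(-4*I*pi/5) + exp(4*I*pi/5) + 3*exp(2*I*pi/5))] = 15/5 = 3
  <chi_rho, chi_4> = (1/5)[1*(12)*conj(1) + 1*(2 + 3*exp(-2*I*pi/5) + 3*exp(-4*I*pi/5) + exp(2*I*pi/5) + 3*exp(4*I*pi/5))*conj(exp(-2*I*pi/5)) + 1*(2 + 3*exp(-2*I*pi/5) + 3*exp(-4*I*pi/5) + exp(4*I*pi/5) + 3*exp(2*I*pi/5))*conj(exp(-4*I*pi/5)) + 1*(2 + 3*exp(-2*I*pi/5) + exp(-4*I*pi/5) + 3*exp(4*I*pi/5) + 3*exp(2*I*pi/5))*conj(exp(4*I*pi/5)) + 1*(2 + 3*exp(-4*I*pi/5) + exp(-2*I*pi/5) + 3*exp(4*I*pi/5) + 3*exp(2*I*pi/5))*conj(exp(2*I*pi/5))]
      = (1/5)[(12) + (3 + 3*exp(-2*I*pi/5) + 3*exp(-4*I*pi/5) + exp(4*I*pi/5) + 2*exp(2*I*pi/5)) + (3 + 3*exp(-4*I*pi/5) + exp(-2*I*pi/5) + 2*exp(4*I*pi/5) + 3*exp(2*I*pi/5)) + (3 + 3*exp(-2*I*pi/5) + 2*exp(-4*I*pi/5) + exp(2*I*pi/5) + 3*exp(4*I*pi/5)) + (3 + 2*exp(-2*I*pi/5) + exp(-4*I*pi/5) + 3*exp(4*I*pi/5) + 3*exp(2*I*pi/5))] = 15/5 = 3
(Exp terms are combined using exp(i*s)*conj(exp(i*t)) = exp(i*(s-t)), and sums of them are collapsed using the identity that for every m > 1 the m distinct m-th roots of unity sum to 0, e.g. 1 + exp(2*I*pi/3) + exp(-2*I*pi/3) = 0.)
Dimension check: dim(rho) = sum (mult * dim) = 2*1 + 1*1 + 3*1 + 3*1 + 3*1 = 12 = chi_rho(e) = 12.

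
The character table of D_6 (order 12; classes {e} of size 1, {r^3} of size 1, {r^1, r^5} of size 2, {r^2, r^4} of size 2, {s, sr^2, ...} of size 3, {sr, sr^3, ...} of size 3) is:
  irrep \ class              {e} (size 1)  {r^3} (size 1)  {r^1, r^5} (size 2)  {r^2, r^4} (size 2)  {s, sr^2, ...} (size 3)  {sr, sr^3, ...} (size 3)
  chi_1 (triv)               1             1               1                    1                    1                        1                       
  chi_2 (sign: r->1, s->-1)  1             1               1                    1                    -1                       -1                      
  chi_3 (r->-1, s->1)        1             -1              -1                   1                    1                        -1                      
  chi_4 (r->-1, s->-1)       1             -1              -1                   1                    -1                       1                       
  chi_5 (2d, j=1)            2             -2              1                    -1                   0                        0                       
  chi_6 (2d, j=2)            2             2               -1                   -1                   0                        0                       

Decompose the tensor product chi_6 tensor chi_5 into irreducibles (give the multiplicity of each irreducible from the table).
chi_6 tensor chi_5 = chi_3 + chi_4 + chi_5 (all other irreducibles have multiplicity 0).

Proof sketch: The character of a tensor product is the pointwise product (chi_6 * chi_5)(C) = chi_6(C) * chi_5(C):
  {e}: (2)*(2), {r^3}: (2)*(-2), {r^1, r^5}: (-1)*(1), {r^2, r^4}: (-1)*(-1), {s, sr^2, ...}: (0)*(0), {sr, sr^3, ...}: (0)*(0)
so (chi_6 * chi_5) takes values
  {e} -> 4, {r^3} -> -4, {r^1, r^5} -> -1, {r^2, r^4} -> 1, {s, sr^2, ...} -> 0, {sr, sr^3, ...} -> 0.
Now take the inner product of this character with each irreducible chi from the table, <chi_6*chi_5, chi> = (1/12) sum_C |C| (chi_6*chi_5)(C) conj(chi(C)):
  <chi_6*chi_5, chi_1> = (1/12)[1*(4)*conj(1) + 1*(-4)*conj(1) + 2*(-1)*conj(1) + 2*(1)*conj(1) + 3*(0)*conj(1) + 3*(0)*conj(1)]
      = (1/12)[(4) + (-4) + (-2) + (2) + (0) + (0)] = 0/12 = 0
  <chi_6*chi_5, chi_2> = (1/12)[1*(4)*conj(1) + 1*(-4)*conj(1) + 2*(-1)*conj(1) + 2*(1)*conj(1) + 3*(0)*conj(-1) + 3*(0)*conj(-1)]
      = (1/12)[(4) + (-4) + (-2) + (2) + (0) + (0)] = 0/12 = 0
  <chi_6*chi_5, chi_3> = (1/12)[1*(4)*conj(1) + 1*(-4)*conj(-1) + 2*(-1)*conj(-1) + 2*(1)*conj(1) + 3*(0)*conj(1) + 3*(0)*conj(-1)]
      = (1/12)[(4) + (4) + (2) + (2) + (0) + (0)] = 12/12 = 1
  <chi_6*chi_5, chi_4> = (1/12)[1*(4)*conj(1) + 1*(-4)*conj(-1) + 2*(-1)*conj(-1) + 2*(1)*conj(1) + 3*(0)*conj(-1) + 3*(0)*conj(1)]
      = (1/12)[(4) + (4) + (2) + (2) + (0) + (0)] = 12/12 = 1
  <chi_6*chi_5, chi_5> = (1/12)[1*(4)*conj(2) + 1*(-4)*conj(-2) + 2*(-1)*conj(1) + 2*(1)*conj(-1) + 3*(0)*conj(0) + 3*(0)*conj(0)]
      = (1/12)[(8) + (8) + (-2) + (-2) + (0) + (0)] = 12/12 = 1
  <chi_6*chi_5, chi_6> = (1/12)[1*(4)*conj(2) + 1*(-4)*conj(2) + 2*(-1)*conj(-1) + 2*(1)*conj(-1) + 3*(0)*conj(0) + 3*(0)*conj(0)]
      = (1/12)[(8) + (-8) + (2) + (-2) + (0) + (0)] = 0/12 = 0
Hence the multiplicities are chi_3: 1, chi_4: 1, chi_5: 1. Dimension check: dim(chi_6)*dim(chi_5) = 2*2 = 4 and sum (mult * dim) = 1*1 + 1*1 + 1*2 = 4.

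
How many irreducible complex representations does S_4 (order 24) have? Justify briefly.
5

Explanation: The number of irreducible complex representations of a finite group equals its number of conjugacy classes. Conjugacy classes in S_4 correspond to cycle types, i.e. partitions of 4; there are p(4) = 5 of them, so S_4 (order 24) has exactly 5 irreducible complex representations.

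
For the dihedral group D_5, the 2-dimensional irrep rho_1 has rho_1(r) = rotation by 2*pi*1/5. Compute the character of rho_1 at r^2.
chi_{rho_1}(r^2) = 2*cos(2*pi*1*2/5) = -sqrt(5)/2 - 1/2

Explanation: rho_1(r^2) is rotation by angle 2*pi*1*2/5, whose trace is 2*cos(2*pi*1*2/5) = -sqrt(5)/2 - 1/2.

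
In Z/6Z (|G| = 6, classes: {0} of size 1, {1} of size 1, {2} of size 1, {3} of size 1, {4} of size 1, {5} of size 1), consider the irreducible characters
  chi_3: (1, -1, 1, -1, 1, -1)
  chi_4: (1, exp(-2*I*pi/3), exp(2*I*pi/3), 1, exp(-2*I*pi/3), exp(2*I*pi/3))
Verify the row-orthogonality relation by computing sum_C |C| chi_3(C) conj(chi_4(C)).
Sum = 0; so <chi_3, chi_4> = 0 (distinct irreducibles are orthogonal).

Proof sketch: Compute term by term over conjugacy classes (|C| * chi_3(C) * conj(chi_4(C))):
  1*(1)*conj(1) + 1*(-1)*conj(exp(-2*I*pi/3)) + 1*(1)*conj(exp(2*I*pi/3)) + 1*(-1)*conj(1) + 1*(1)*conj(exp(-2*I*pi/3)) + 1*(-1)*conj(exp(2*I*pi/3))
  = (1) + (-exp(2*I*pi/3)) + (exp(-2*I*pi/3)) + (-1) + (exp(2*I*pi/3)) + (-exp(-2*I*pi/3))
  = 0.
(Exp terms are combined using exp(i*s)*conj(exp(i*t)) = exp(i*(s-t)), and sums of them are collapsed using the identity that for every m > 1 the m distinct m-th roots of unity sum to 0, e.g. 1 + exp(2*I*pi/3) + exp(-2*I*pi/3) = 0.)
Dividing by |G| = 6 gives 0/6 = 0, matching the row-orthogonality relation <chi_3, chi_4> = [chi_3 = chi_4].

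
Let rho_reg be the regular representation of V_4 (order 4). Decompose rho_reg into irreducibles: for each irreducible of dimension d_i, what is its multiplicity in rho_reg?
Each irreducible V_i of dimension d_i appears with multiplicity d_i, i.e. rho_reg = (direct sum over all irreducibles V_i) d_i V_i. The irreducible dimensions for V_4 are 1, 1, 1, 1: 4 irreducibles of dimension 1, each with multiplicity 1. Total dimension 4*1*1 = 4 = |G|.

Justification: General theorem: in the regular representation of a finite group G, each irreducible appears with multiplicity equal to its dimension. Check: dim(rho_reg) = sum d_i^2 = 1 + 1 + 1 + 1 = 4 = |G|.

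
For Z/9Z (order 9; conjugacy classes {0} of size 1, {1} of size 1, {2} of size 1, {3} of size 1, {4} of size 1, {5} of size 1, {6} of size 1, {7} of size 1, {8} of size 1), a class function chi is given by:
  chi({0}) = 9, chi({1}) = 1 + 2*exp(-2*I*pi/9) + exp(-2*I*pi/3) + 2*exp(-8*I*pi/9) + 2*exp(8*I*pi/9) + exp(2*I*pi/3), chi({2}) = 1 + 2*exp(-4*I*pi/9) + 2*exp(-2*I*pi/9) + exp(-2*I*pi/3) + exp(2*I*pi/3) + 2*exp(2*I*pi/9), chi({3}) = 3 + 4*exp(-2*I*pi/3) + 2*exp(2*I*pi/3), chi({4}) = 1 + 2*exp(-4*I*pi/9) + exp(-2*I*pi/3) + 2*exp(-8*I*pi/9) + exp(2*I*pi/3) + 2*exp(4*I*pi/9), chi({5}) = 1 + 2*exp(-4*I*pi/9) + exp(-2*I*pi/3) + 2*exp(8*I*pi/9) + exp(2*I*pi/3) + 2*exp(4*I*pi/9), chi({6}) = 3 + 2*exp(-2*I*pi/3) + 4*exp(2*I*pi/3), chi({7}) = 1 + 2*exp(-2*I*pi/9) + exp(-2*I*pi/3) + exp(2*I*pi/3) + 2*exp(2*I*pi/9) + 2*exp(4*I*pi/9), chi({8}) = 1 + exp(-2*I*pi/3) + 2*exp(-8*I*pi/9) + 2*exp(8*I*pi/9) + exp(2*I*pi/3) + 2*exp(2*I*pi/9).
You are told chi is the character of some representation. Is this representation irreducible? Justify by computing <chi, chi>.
Not irreducible (reducible): <chi, chi> = 15 > 1.

Argument: <chi, chi> = (1/|G|) sum_C |C| * |chi(C)|^2 = (1/9)[1*|9|^2 + 1*|1 + 2*exp(-2*I*pi/9) + exp(-2*I*pi/3) + 2*exp(-8*I*pi/9) + 2*exp(8*I*pi/9) + exp(2*I*pi/3)|^2 + 1*|1 + 2*exp(-4*I*pi/9) + 2*exp(-2*I*pi/9) + exp(-2*I*pi/3) + exp(2*I*pi/3) + 2*exp(2*I*pi/9)|^2 + 1*|3 + 4*exp(-2*I*pi/3) + 2*exp(2*I*pi/3)|^2 + 1*|1 + 2*exp(-4*I*pi/9) + exp(-2*I*pi/3) + 2*exp(-8*I*pi/9) + exp(2*I*pi/3) + 2*exp(4*I*pi/9)|^2 + 1*|1 + 2*exp(-4*I*pi/9) + exp(-2*I*pi/3) + 2*exp(8*I*pi/9) + exp(2*I*pi/3) + 2*exp(4*I*pi/9)|^2 + 1*|3 + 2*exp(-2*I*pi/3) + 4*exp(2*I*pi/3)|^2 + 1*|1 + 2*exp(-2*I*pi/9) + exp(-2*I*pi/3) + exp(2*I*pi/3) + 2*exp(2*I*pi/9) + 2*exp(4*I*pi/9)|^2 + 1*|1 + exp(-2*I*pi/3) + 2*exp(-8*I*pi/9) + 2*exp(8*I*pi/9) + exp(2*I*pi/3) + 2*exp(2*I*pi/9)|^2]
  = (1/9)[(81) + (15 + 10*exp(-2*I*pi/9) + 7*exp(-2*I*pi/3) + 6*exp(-4*I*pi/9) + 10*exp(-8*I*pi/9) + 10*exp(8*I*pi/9) + 6*exp(4*I*pi/9) + 7*exp(2*I*pi/3) + 10*exp(2*I*pi/9)) + (15 + 10*exp(-4*I*pi/9) + 10*exp(-2*I*pi/9) + 7*exp(-2*I*pi/3) + 6*exp(-8*I*pi/9) + 6*exp(8*I*pi/9) + 7*exp(2*I*pi/3) + 10*exp(2*I*pi/9) + 10*exp(4*I*pi/9)) + (3) + (15 + 10*exp(-4*I*pi/9) + 7*exp(-2*I*pi/3) + 6*exp(-2*I*pi/9) + 10*exp(-8*I*pi/9) + 10*exp(8*I*pi/9) + 6*exp(2*I*pi/9) + 7*exp(2*I*pi/3) + 10*exp(4*I*pi/9)) + (15 + 10*exp(-4*I*pi/9) + 7*exp(-2*I*pi/3) + 6*exp(-2*I*pi/9) + 10*exp(-8*I*pi/9) + 10*exp(8*I*pi/9) + 6*exp(2*I*pi/9) + 7*exp(2*I*pi/3) + 10*exp(4*I*pi/9)) + (3) + (15 + 10*exp(-4*I*pi/9) + 10*exp(-2*I*pi/9) + 7*exp(-2*I*pi/3) + 6*exp(-8*I*pi/9) + 6*exp(8*I*pi/9) + 7*exp(2*I*pi/3) + 10*exp(2*I*pi/9) + 10*exp(4*I*pi/9)) + (15 + 10*exp(-2*I*pi/9) + 7*exp(-2*I*pi/3) + 6*exp(-4*I*pi/9) + 10*exp(-8*I*pi/9) + 10*exp(8*I*pi/9) + 6*exp(4*I*pi/9) + 7*exp(2*I*pi/3) + 10*exp(2*I*pi/9))] = 135/9 = 15.
(Exp terms are combined using exp(i*s)*conj(exp(i*t)) = exp(i*(s-t)), and sums of them are collapsed using the identity that for every m > 1 the m distinct m-th roots of unity sum to 0, e.g. 1 + exp(2*I*pi/3) + exp(-2*I*pi/3) = 0.)
A character is irreducible iff <chi, chi> = 1, so this representation is reducible.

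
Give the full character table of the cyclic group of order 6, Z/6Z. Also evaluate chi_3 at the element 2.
Character table of Z/6Z (irreps indexed chi_0,...,chi_5 with chi_k(m) = zeta_6^(k*m), zeta_6 = exp(2*pi*i/6)):
  irrep \ class  {0} (size 1)  {1} (size 1)    {2} (size 1)    {3} (size 1)  {4} (size 1)    {5} (size 1)  
  chi_0          1             1               1               1             1               1             
  chi_1          1             exp(I*pi/3)     exp(2*I*pi/3)   -1            exp(-2*I*pi/3)  exp(-I*pi/3)  
  chi_2          1             exp(2*I*pi/3)   exp(-2*I*pi/3)  1             exp(2*I*pi/3)   exp(-2*I*pi/3)
  chi_3          1             -1              1               -1            1               -1            
  chi_4          1             exp(-2*I*pi/3)  exp(2*I*pi/3)   1             exp(-2*I*pi/3)  exp(2*I*pi/3) 
  chi_5          1             exp(-I*pi/3)    exp(-2*I*pi/3)  -1            exp(2*I*pi/3)   exp(I*pi/3)   

Spot check: chi_3(2) = zeta_6^(3*2) = zeta_6^6 = 1.

Reasoning: Z/6Z is abelian, so all 6 irreducible complex representations are 1-dimensional. They are given by chi_k(m) = zeta_6^(k*m) for k = 0,...,5. Row orthogonality: sum_m chi_k(m) conj(chi_l(m)) = 6 * [k = l].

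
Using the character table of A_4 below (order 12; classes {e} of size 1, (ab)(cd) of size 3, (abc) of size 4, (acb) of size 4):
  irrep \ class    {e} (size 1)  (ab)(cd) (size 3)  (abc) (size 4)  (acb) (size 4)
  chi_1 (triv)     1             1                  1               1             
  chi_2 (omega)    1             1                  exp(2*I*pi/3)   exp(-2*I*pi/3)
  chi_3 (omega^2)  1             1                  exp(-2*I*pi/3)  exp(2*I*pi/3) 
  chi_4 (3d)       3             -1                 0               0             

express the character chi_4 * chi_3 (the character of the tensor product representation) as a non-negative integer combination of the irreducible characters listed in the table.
chi_4 tensor chi_3 = chi_4 (all other irreducibles have multiplicity 0).

Argument: The character of a tensor product is the pointwise product (chi_4 * chi_3)(C) = chi_4(C) * chi_3(C):
  {e}: (3)*(1), (ab)(cd): (-1)*(1), (abc): (0)*(exp(-2*I*pi/3)), (acb): (0)*(exp(2*I*pi/3))
so (chi_4 * chi_3) takes values
  {e} -> 3, (ab)(cd) -> -1, (abc) -> 0, (acb) -> 0.
Now take the inner product of this character with each irreducible chi from the table, <chi_4*chi_3, chi> = (1/12) sum_C |C| (chi_4*chi_3)(C) conj(chi(C)):
  <chi_4*chi_3, chi_1> = (1/12)[1*(3)*conj(1) + 3*(-1)*conj(1) + 4*(0)*conj(1) + 4*(0)*conj(1)]
      = (1/12)[(3) + (-3) + (0) + (0)] = 0/12 = 0
  <chi_4*chi_3, chi_2> = (1/12)[1*(3)*conj(1) + 3*(-1)*conj(1) + 4*(0)*conj(exp(2*I*pi/3)) + 4*(0)*conj(exp(-2*I*pi/3))]
      = (1/12)[(3) + (-3) + (0) + (0)] = 0/12 = 0
  <chi_4*chi_3, chi_3> = (1/12)[1*(3)*conj(1) + 3*(-1)*conj(1) + 4*(0)*conj(exp(-2*I*pi/3)) + 4*(0)*conj(exp(2*I*pi/3))]
      = (1/12)[(3) + (-3) + (0) + (0)] = 0/12 = 0
  <chi_4*chi_3, chi_4> = (1/12)[1*(3)*conj(3) + 3*(-1)*conj(-1) + 4*(0)*conj(0) + 4*(0)*conj(0)]
      = (1/12)[(9) + (3) + (0) + (0)] = 12/12 = 1
(Exp terms are combined using exp(i*s)*conj(exp(i*t)) = exp(i*(s-t)), and sums of them are collapsed using the identity that for every m > 1 the m distinct m-th roots of unity sum to 0, e.g. 1 + exp(2*I*pi/3) + exp(-2*I*pi/3) = 0.)
Hence the multiplicities are chi_4: 1. Dimension check: dim(chi_4)*dim(chi_3) = 3*1 = 3 and sum (mult * dim) = 1*3 = 3.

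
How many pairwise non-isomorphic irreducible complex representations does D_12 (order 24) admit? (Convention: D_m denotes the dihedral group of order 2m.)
9

Solution. The number of irreducible complex representations of a finite group equals its number of conjugacy classes. D_12 has 9 conjugacy classes (n/2 + 3 for n even), so D_12 (order 24) has exactly 9 irreducible complex representations.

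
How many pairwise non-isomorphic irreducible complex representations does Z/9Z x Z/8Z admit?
72

The number of irreducible complex representations of a finite group equals its number of conjugacy classes. Z/9Z x Z/8Z is abelian of order 72, so every element is its own conjugacy class: 72 classes, so Z/9Z x Z/8Z (order 72) has exactly 72 irreducible complex representations.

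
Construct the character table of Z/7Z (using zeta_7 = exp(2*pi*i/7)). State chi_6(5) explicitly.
Character table of Z/7Z (irreps indexed chi_0,...,chi_6 with chi_k(m) = zeta_7^(k*m), zeta_7 = exp(2*pi*i/7)):
  irrep \ class  {0} (size 1)  {1} (size 1)    {2} (size 1)    {3} (size 1)    {4} (size 1)    {5} (size 1)    {6} (size 1)  
  chi_0          1             1               1               1               1               1               1             
  chi_1          1             exp(2*I*pi/7)   exp(4*I*pi/7)   exp(6*I*pi/7)   exp(-6*I*pi/7)  exp(-4*I*pi/7)  exp(-2*I*pi/7)
  chi_2          1             exp(4*I*pi/7)   exp(-6*I*pi/7)  exp(-2*I*pi/7)  exp(2*I*pi/7)   exp(6*I*pi/7)   exp(-4*I*pi/7)
  chi_3          1             exp(6*I*pi/7)   exp(-2*I*pi/7)  exp(4*I*pi/7)   exp(-4*I*pi/7)  exp(2*I*pi/7)   exp(-6*I*pi/7)
  chi_4          1             exp(-6*I*pi/7)  exp(2*I*pi/7)   exp(-4*I*pi/7)  exp(4*I*pi/7)   exp(-2*I*pi/7)  exp(6*I*pi/7) 
  chi_5          1             exp(-4*I*pi/7)  exp(6*I*pi/7)   exp(2*I*pi/7)   exp(-2*I*pi/7)  exp(-6*I*pi/7)  exp(4*I*pi/7) 
  chi_6          1             exp(-2*I*pi/7)  exp(-4*I*pi/7)  exp(-6*I*pi/7)  exp(6*I*pi/7)   exp(4*I*pi/7)   exp(2*I*pi/7) 

Spot check: chi_6(5) = zeta_7^(6*5) = zeta_7^30 = exp(4*I*pi/7).

Z/7Z is abelian, so all 7 irreducible complex representations are 1-dimensional. They are given by chi_k(m) = zeta_7^(k*m) for k = 0,...,6. Row orthogonality: sum_m chi_k(m) conj(chi_l(m)) = 7 * [k = l].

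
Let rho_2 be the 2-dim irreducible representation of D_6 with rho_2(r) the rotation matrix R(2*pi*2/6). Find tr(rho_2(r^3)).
chi_{rho_2}(r^3) = 2*cos(2*pi*2*3/6) = 2

Explanation: rho_2(r^3) is rotation by angle 2*pi*2*3/6, whose trace is 2*cos(2*pi*2*3/6) = 2.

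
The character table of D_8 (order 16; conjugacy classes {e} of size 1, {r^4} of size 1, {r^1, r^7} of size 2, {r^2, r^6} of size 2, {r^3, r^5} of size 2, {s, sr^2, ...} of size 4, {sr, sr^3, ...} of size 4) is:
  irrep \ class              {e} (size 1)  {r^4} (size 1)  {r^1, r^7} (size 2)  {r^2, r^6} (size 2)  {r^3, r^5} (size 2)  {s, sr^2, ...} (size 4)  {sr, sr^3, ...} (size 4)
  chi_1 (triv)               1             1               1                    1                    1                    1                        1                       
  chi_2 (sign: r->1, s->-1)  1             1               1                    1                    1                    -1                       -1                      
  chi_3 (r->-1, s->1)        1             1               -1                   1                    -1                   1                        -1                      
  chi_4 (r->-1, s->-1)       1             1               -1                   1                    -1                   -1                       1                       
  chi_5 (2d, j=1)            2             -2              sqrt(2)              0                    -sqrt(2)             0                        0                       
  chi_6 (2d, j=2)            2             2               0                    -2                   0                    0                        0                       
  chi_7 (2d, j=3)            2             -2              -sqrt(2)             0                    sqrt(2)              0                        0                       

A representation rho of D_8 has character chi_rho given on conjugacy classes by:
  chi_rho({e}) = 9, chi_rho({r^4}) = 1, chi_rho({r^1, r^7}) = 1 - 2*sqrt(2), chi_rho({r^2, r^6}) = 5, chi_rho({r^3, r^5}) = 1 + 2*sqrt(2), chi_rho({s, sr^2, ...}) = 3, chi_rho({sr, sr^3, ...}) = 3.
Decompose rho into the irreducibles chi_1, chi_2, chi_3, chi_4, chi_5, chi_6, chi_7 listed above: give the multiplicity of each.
Multiplicities: chi_1: 3, chi_2: 0, chi_3: 1, chi_4: 1, chi_5: 0, chi_6: 0, chi_7: 2.

Why: Use <chi_rho, chi> = (1/|G|) sum_C |C| * chi_rho(C) * conj(chi(C)) with |G| = 16 for each irreducible chi in the table:
  <chi_rho, chi_1> = (1/16)[1*(9)*conj(1) + 1*(1)*conj(1) + 2*(1 - 2*sqrt(2))*conj(1) + 2*(5)*conj(1) + 2*(1 + 2*sqrt(2))*conj(1) + 4*(3)*conj(1) + 4*(3)*conj(1)]
      = (1/16)[(9) + (1) + (2 - 4*sqrt(2)) + (10) + (2 + 4*sqrt(2)) + (12) + (12)] = 48/16 = 3
  <chi_rho, chi_2> = (1/16)[1*(9)*conj(1) + 1*(1)*conj(1) + 2*(1 - 2*sqrt(2))*conj(1) + 2*(5)*conj(1) + 2*(1 + 2*sqrt(2))*conj(1) + 4*(3)*conj(-1) + 4*(3)*conj(-1)]
      = (1/16)[(9) + (1) + (2 - 4*sqrt(2)) + (10) + (2 + 4*sqrt(2)) + (-12) + (-12)] = 0/16 = 0
  <chi_rho, chi_3> = (1/16)[1*(9)*conj(1) + 1*(1)*conj(1) + 2*(1 - 2*sqrt(2))*conj(-1) + 2*(5)*conj(1) + 2*(1 + 2*sqrt(2))*conj(-1) + 4*(3)*conj(1) + 4*(3)*conj(-1)]
      = (1/16)[(9) + (1) + (-2 + 4*sqrt(2)) + (10) + (-4*sqrt(2) - 2) + (12) + (-12)] = 16/16 = 1
  <chi_rho, chi_4> = (1/16)[1*(9)*conj(1) + 1*(1)*conj(1) + 2*(1 - 2*sqrt(2))*conj(-1) + 2*(5)*conj(1) + 2*(1 + 2*sqrt(2))*conj(-1) + 4*(3)*conj(-1) + 4*(3)*conj(1)]
      = (1/16)[(9) + (1) + (-2 + 4*sqrt(2)) + (10) + (-4*sqrt(2) - 2) + (-12) + (12)] = 16/16 = 1
  <chi_rho, chi_5> = (1/16)[1*(9)*conj(2) + 1*(1)*conj(-2) + 2*(1 - 2*sqrt(2))*conj(sqrt(2)) + 2*(5)*conj(0) + 2*(1 + 2*sqrt(2))*conj(-sqrt(2)) + 4*(3)*conj(0) + 4*(3)*conj(0)]
      = (1/16)[(18) + (-2) + (-8 + 2*sqrt(2)) + (0) + (-8 - 2*sqrt(2)) + (0) + (0)] = 0/16 = 0
  <chi_rho, chi_6> = (1/16)[1*(9)*conj(2) + 1*(1)*conj(2) + 2*(1 - 2*sqrt(2))*conj(0) + 2*(5)*conj(-2) + 2*(1 + 2*sqrt(2))*conj(0) + 4*(3)*conj(0) + 4*(3)*conj(0)]
      = (1/16)[(18) + (2) + (0) + (-20) + (0) + (0) + (0)] = 0/16 = 0
  <chi_rho, chi_7> = (1/16)[1*(9)*conj(2) + 1*(1)*conj(-2) + 2*(1 - 2*sqrt(2))*conj(-sqrt(2)) + 2*(5)*conj(0) + 2*(1 + 2*sqrt(2))*conj(sqrt(2)) + 4*(3)*conj(0) + 4*(3)*conj(0)]
      = (1/16)[(18) + (-2) + (8 - 2*sqrt(2)) + (0) + (2*sqrt(2) + 8) + (0) + (0)] = 32/16 = 2
Dimension check: dim(rho) = sum (mult * dim) = 3*1 + 0*1 + 1*1 + 1*1 + 0*2 + 0*2 + 2*2 = 9 = chi_rho(e) = 9.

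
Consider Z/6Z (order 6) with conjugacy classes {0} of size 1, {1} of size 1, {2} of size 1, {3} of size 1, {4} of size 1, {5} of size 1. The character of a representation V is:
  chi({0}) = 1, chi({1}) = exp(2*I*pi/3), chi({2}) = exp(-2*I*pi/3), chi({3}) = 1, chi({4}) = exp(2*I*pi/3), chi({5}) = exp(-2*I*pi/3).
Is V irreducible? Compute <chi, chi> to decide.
Irreducible: <chi, chi> = 1.

Derivation: <chi, chi> = (1/|G|) sum_C |C| * |chi(C)|^2 = (1/6)[1*|1|^2 + 1*|exp(2*I*pi/3)|^2 + 1*|exp(-2*I*pi/3)|^2 + 1*|1|^2 + 1*|exp(2*I*pi/3)|^2 + 1*|exp(-2*I*pi/3)|^2]
  = (1/6)[(1) + (1) + (1) + (1) + (1) + (1)] = 6/6 = 1.
(Exp terms are combined using exp(i*s)*conj(exp(i*t)) = exp(i*(s-t)), and sums of them are collapsed using the identity that for every m > 1 the m distinct m-th roots of unity sum to 0, e.g. 1 + exp(2*I*pi/3) + exp(-2*I*pi/3) = 0.)
A character is irreducible iff <chi, chi> = 1, so this representation is irreducible.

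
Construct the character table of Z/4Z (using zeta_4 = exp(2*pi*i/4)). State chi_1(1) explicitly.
Character table of Z/4Z (irreps indexed chi_0,...,chi_3 with chi_k(m) = zeta_4^(k*m), zeta_4 = exp(2*pi*i/4)):
  irrep \ class  {0} (size 1)  {1} (size 1)  {2} (size 1)  {3} (size 1)
  chi_0          1             1             1             1           
  chi_1          1             I             -1            -I          
  chi_2          1             -1            1             -1          
  chi_3          1             -I            -1            I           

Spot check: chi_1(1) = zeta_4^(1*1) = zeta_4^1 = I.

Z/4Z is abelian, so all 4 irreducible complex representations are 1-dimensional. They are given by chi_k(m) = zeta_4^(k*m) for k = 0,...,3. Row orthogonality: sum_m chi_k(m) conj(chi_l(m)) = 4 * [k = l].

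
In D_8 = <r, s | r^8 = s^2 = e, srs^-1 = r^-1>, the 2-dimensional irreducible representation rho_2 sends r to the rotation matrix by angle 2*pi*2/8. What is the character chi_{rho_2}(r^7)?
chi_{rho_2}(r^7) = 2*cos(2*pi*2*7/8) = 0

Argument: rho_2(r^7) is rotation by angle 2*pi*2*7/8, whose trace is 2*cos(2*pi*2*7/8) = 0.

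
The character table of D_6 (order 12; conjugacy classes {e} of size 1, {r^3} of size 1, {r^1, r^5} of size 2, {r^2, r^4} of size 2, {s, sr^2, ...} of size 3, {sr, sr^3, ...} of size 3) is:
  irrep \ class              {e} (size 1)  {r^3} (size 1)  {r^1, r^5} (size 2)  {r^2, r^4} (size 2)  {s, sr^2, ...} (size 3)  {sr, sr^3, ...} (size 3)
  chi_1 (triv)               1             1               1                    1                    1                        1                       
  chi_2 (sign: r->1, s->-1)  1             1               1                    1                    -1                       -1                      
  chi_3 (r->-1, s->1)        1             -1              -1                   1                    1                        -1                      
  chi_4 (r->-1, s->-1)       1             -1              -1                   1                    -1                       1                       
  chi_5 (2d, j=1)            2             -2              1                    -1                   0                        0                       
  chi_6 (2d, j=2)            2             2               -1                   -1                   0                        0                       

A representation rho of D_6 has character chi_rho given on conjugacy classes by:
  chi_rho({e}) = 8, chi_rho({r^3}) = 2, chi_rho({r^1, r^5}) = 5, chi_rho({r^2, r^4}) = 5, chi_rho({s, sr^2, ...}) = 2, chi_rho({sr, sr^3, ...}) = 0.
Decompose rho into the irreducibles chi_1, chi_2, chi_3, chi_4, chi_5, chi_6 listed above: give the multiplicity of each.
Multiplicities: chi_1: 3, chi_2: 2, chi_3: 1, chi_4: 0, chi_5: 1, chi_6: 0.

Why: Use <chi_rho, chi> = (1/|G|) sum_C |C| * chi_rho(C) * conj(chi(C)) with |G| = 12 for each irreducible chi in the table:
  <chi_rho, chi_1> = (1/12)[1*(8)*conj(1) + 1*(2)*conj(1) + 2*(5)*conj(1) + 2*(5)*conj(1) + 3*(2)*conj(1) + 3*(0)*conj(1)]
      = (1/12)[(8) + (2) + (10) + (10) + (6) + (0)] = 36/12 = 3
  <chi_rho, chi_2> = (1/12)[1*(8)*conj(1) + 1*(2)*conj(1) + 2*(5)*conj(1) + 2*(5)*conj(1) + 3*(2)*conj(-1) + 3*(0)*conj(-1)]
      = (1/12)[(8) + (2) + (10) + (10) + (-6) + (0)] = 24/12 = 2
  <chi_rho, chi_3> = (1/12)[1*(8)*conj(1) + 1*(2)*conj(-1) + 2*(5)*conj(-1) + 2*(5)*conj(1) + 3*(2)*conj(1) + 3*(0)*conj(-1)]
      = (1/12)[(8) + (-2) + (-10) + (10) + (6) + (0)] = 12/12 = 1
  <chi_rho, chi_4> = (1/12)[1*(8)*conj(1) + 1*(2)*conj(-1) + 2*(5)*conj(-1) + 2*(5)*conj(1) + 3*(2)*conj(-1) + 3*(0)*conj(1)]
      = (1/12)[(8) + (-2) + (-10) + (10) + (-6) + (0)] = 0/12 = 0
  <chi_rho, chi_5> = (1/12)[1*(8)*conj(2) + 1*(2)*conj(-2) + 2*(5)*conj(1) + 2*(5)*conj(-1) + 3*(2)*conj(0) + 3*(0)*conj(0)]
      = (1/12)[(16) + (-4) + (10) + (-10) + (0) + (0)] = 12/12 = 1
  <chi_rho, chi_6> = (1/12)[1*(8)*conj(2) + 1*(2)*conj(2) + 2*(5)*conj(-1) + 2*(5)*conj(-1) + 3*(2)*conj(0) + 3*(0)*conj(0)]
      = (1/12)[(16) + (4) + (-10) + (-10) + (0) + (0)] = 0/12 = 0
Dimension check: dim(rho) = sum (mult * dim) = 3*1 + 2*1 + 1*1 + 0*1 + 1*2 + 0*2 = 8 = chi_rho(e) = 8.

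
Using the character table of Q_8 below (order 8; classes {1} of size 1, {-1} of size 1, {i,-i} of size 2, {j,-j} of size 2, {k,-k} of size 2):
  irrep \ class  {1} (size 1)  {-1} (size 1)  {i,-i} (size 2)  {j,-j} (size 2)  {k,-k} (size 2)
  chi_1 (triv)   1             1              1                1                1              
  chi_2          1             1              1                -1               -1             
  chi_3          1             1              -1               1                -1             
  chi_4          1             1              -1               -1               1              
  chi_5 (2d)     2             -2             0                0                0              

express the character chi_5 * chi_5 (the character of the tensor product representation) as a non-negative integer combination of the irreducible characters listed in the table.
chi_5 tensor chi_5 = chi_1 + chi_2 + chi_3 + chi_4 (all other irreducibles have multiplicity 0).

Argument: The character of a tensor product is the pointwise product (chi_5 * chi_5)(C) = chi_5(C) * chi_5(C):
  {1}: (2)*(2), {-1}: (-2)*(-2), {i,-i}: (0)*(0), {j,-j}: (0)*(0), {k,-k}: (0)*(0)
so (chi_5 * chi_5) takes values
  {1} -> 4, {-1} -> 4, {i,-i} -> 0, {j,-j} -> 0, {k,-k} -> 0.
Now take the inner product of this character with each irreducible chi from the table, <chi_5*chi_5, chi> = (1/8) sum_C |C| (chi_5*chi_5)(C) conj(chi(C)):
  <chi_5*chi_5, chi_1> = (1/8)[1*(4)*conj(1) + 1*(4)*conj(1) + 2*(0)*conj(1) + 2*(0)*conj(1) + 2*(0)*conj(1)]
      = (1/8)[(4) + (4) + (0) + (0) + (0)] = 8/8 = 1
  <chi_5*chi_5, chi_2> = (1/8)[1*(4)*conj(1) + 1*(4)*conj(1) + 2*(0)*conj(1) + 2*(0)*conj(-1) + 2*(0)*conj(-1)]
      = (1/8)[(4) + (4) + (0) + (0) + (0)] = 8/8 = 1
  <chi_5*chi_5, chi_3> = (1/8)[1*(4)*conj(1) + 1*(4)*conj(1) + 2*(0)*conj(-1) + 2*(0)*conj(1) + 2*(0)*conj(-1)]
      = (1/8)[(4) + (4) + (0) + (0) + (0)] = 8/8 = 1
  <chi_5*chi_5, chi_4> = (1/8)[1*(4)*conj(1) + 1*(4)*conj(1) + 2*(0)*conj(-1) + 2*(0)*conj(-1) + 2*(0)*conj(1)]
      = (1/8)[(4) + (4) + (0) + (0) + (0)] = 8/8 = 1
  <chi_5*chi_5, chi_5> = (1/8)[1*(4)*conj(2) + 1*(4)*conj(-2) + 2*(0)*conj(0) + 2*(0)*conj(0) + 2*(0)*conj(0)]
      = (1/8)[(8) + (-8) + (0) + (0) + (0)] = 0/8 = 0
Hence the multiplicities are chi_1: 1, chi_2: 1, chi_3: 1, chi_4: 1. Dimension check: dim(chi_5)*dim(chi_5) = 2*2 = 4 and sum (mult * dim) = 1*1 + 1*1 + 1*1 + 1*1 = 4.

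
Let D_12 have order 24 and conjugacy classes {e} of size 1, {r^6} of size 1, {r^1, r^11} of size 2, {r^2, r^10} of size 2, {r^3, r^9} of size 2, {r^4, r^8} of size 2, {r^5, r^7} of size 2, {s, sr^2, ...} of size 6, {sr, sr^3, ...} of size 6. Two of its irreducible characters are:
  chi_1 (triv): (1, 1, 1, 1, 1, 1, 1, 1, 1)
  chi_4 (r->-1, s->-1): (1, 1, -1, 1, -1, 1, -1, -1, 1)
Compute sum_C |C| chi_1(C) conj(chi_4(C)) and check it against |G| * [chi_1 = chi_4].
Sum = 0; so <chi_1, chi_4> = 0 (distinct irreducibles are orthogonal).

Working: Compute term by term over conjugacy classes (|C| * chi_1(C) * conj(chi_4(C))):
  1*(1)*conj(1) + 1*(1)*conj(1) + 2*(1)*conj(-1) + 2*(1)*conj(1) + 2*(1)*conj(-1) + 2*(1)*conj(1) + 2*(1)*conj(-1) + 6*(1)*conj(-1) + 6*(1)*conj(1)
  = (1) + (1) + (-2) + (2) + (-2) + (2) + (-2) + (-6) + (6)
  = 0.
Dividing by |G| = 24 gives 0/24 = 0, matching the row-orthogonality relation <chi_1, chi_4> = [chi_1 = chi_4].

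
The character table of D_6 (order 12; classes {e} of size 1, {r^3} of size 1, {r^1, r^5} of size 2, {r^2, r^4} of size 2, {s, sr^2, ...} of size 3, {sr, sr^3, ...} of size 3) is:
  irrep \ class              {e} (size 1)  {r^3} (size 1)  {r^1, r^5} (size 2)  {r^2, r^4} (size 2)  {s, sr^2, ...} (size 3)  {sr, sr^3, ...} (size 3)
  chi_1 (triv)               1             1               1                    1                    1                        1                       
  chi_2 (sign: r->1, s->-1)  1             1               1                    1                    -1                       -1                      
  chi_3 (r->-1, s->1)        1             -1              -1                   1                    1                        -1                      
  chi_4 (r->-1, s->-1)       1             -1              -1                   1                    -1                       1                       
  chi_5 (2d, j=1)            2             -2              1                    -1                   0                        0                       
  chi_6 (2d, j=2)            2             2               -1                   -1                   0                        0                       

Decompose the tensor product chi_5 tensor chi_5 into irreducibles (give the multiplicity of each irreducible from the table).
chi_5 tensor chi_5 = chi_1 + chi_2 + chi_6 (all other irreducibles have multiplicity 0).

Argument: The character of a tensor product is the pointwise product (chi_5 * chi_5)(C) = chi_5(C) * chi_5(C):
  {e}: (2)*(2), {r^3}: (-2)*(-2), {r^1, r^5}: (1)*(1), {r^2, r^4}: (-1)*(-1), {s, sr^2, ...}: (0)*(0), {sr, sr^3, ...}: (0)*(0)
so (chi_5 * chi_5) takes values
  {e} -> 4, {r^3} -> 4, {r^1, r^5} -> 1, {r^2, r^4} -> 1, {s, sr^2, ...} -> 0, {sr, sr^3, ...} -> 0.
Now take the inner product of this character with each irreducible chi from the table, <chi_5*chi_5, chi> = (1/12) sum_C |C| (chi_5*chi_5)(C) conj(chi(C)):
  <chi_5*chi_5, chi_1> = (1/12)[1*(4)*conj(1) + 1*(4)*conj(1) + 2*(1)*conj(1) + 2*(1)*conj(1) + 3*(0)*conj(1) + 3*(0)*conj(1)]
      = (1/12)[(4) + (4) + (2) + (2) + (0) + (0)] = 12/12 = 1
  <chi_5*chi_5, chi_2> = (1/12)[1*(4)*conj(1) + 1*(4)*conj(1) + 2*(1)*conj(1) + 2*(1)*conj(1) + 3*(0)*conj(-1) + 3*(0)*conj(-1)]
      = (1/12)[(4) + (4) + (2) + (2) + (0) + (0)] = 12/12 = 1
  <chi_5*chi_5, chi_3> = (1/12)[1*(4)*conj(1) + 1*(4)*conj(-1) + 2*(1)*conj(-1) + 2*(1)*conj(1) + 3*(0)*conj(1) + 3*(0)*conj(-1)]
      = (1/12)[(4) + (-4) + (-2) + (2) + (0) + (0)] = 0/12 = 0
  <chi_5*chi_5, chi_4> = (1/12)[1*(4)*conj(1) + 1*(4)*conj(-1) + 2*(1)*conj(-1) + 2*(1)*conj(1) + 3*(0)*conj(-1) + 3*(0)*conj(1)]
      = (1/12)[(4) + (-4) + (-2) + (2) + (0) + (0)] = 0/12 = 0
  <chi_5*chi_5, chi_5> = (1/12)[1*(4)*conj(2) + 1*(4)*conj(-2) + 2*(1)*conj(1) + 2*(1)*conj(-1) + 3*(0)*conj(0) + 3*(0)*conj(0)]
      = (1/12)[(8) + (-8) + (2) + (-2) + (0) + (0)] = 0/12 = 0
  <chi_5*chi_5, chi_6> = (1/12)[1*(4)*conj(2) + 1*(4)*conj(2) + 2*(1)*conj(-1) + 2*(1)*conj(-1) + 3*(0)*conj(0) + 3*(0)*conj(0)]
      = (1/12)[(8) + (8) + (-2) + (-2) + (0) + (0)] = 12/12 = 1
Hence the multiplicities are chi_1: 1, chi_2: 1, chi_6: 1. Dimension check: dim(chi_5)*dim(chi_5) = 2*2 = 4 and sum (mult * dim) = 1*1 + 1*1 + 1*2 = 4.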